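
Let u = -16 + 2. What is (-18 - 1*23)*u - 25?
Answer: 549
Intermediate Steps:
u = -14
(-18 - 1*23)*u - 25 = (-18 - 1*23)*(-14) - 25 = (-18 - 23)*(-14) - 25 = -41*(-14) - 25 = 574 - 25 = 549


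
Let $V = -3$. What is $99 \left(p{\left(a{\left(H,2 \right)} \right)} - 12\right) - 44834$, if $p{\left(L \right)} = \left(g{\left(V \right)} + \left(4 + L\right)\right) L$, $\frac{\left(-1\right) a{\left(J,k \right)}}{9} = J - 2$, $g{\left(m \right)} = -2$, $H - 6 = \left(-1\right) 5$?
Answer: $-36221$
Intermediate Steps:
$H = 1$ ($H = 6 - 5 = 1$)
$a{\left(J,k \right)} = 18 - 9 J$ ($a{\left(J,k \right)} = - 9 \left(J - 2\right) = - 9 \left(-2 + J\right) = 18 - 9 J$)
$p{\left(L \right)} = L \left(2 + L\right)$ ($p{\left(L \right)} = \left(-2 + \left(4 + L\right)\right) L = \left(2 + L\right) L = L \left(2 + L\right)$)
$99 \left(p{\left(a{\left(H,2 \right)} \right)} - 12\right) - 44834 = 99 \left(\left(18 - 9\right) \left(2 + \left(18 - 9\right)\right) - 12\right) - 44834 = 99 \left(\left(18 - 9\right) \left(2 + \left(18 - 9\right)\right) + \left(-53 + 41\right)\right) - 44834 = 99 \left(9 \left(2 + 9\right) - 12\right) - 44834 = 99 \left(9 \cdot 11 - 12\right) - 44834 = 99 \left(99 - 12\right) - 44834 = 99 \cdot 87 - 44834 = 8613 - 44834 = -36221$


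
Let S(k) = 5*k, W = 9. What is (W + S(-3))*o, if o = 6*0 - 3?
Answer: 18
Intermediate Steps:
o = -3 (o = 0 - 3 = -3)
(W + S(-3))*o = (9 + 5*(-3))*(-3) = (9 - 15)*(-3) = -6*(-3) = 18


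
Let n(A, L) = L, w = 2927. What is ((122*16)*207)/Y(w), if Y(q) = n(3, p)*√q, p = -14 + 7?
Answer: -404064*√2927/20489 ≈ -1066.9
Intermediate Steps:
p = -7
Y(q) = -7*√q
((122*16)*207)/Y(w) = ((122*16)*207)/((-7*√2927)) = (1952*207)*(-√2927/20489) = 404064*(-√2927/20489) = -404064*√2927/20489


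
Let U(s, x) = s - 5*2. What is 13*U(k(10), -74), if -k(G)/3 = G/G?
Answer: -169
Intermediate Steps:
k(G) = -3 (k(G) = -3*G/G = -3*1 = -3)
U(s, x) = -10 + s (U(s, x) = s - 10 = -10 + s)
13*U(k(10), -74) = 13*(-10 - 3) = 13*(-13) = -169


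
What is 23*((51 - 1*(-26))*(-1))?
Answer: -1771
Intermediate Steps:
23*((51 - 1*(-26))*(-1)) = 23*((51 + 26)*(-1)) = 23*(77*(-1)) = 23*(-77) = -1771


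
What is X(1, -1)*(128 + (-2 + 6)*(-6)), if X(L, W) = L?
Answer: 104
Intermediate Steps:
X(1, -1)*(128 + (-2 + 6)*(-6)) = 1*(128 + (-2 + 6)*(-6)) = 1*(128 + 4*(-6)) = 1*(128 - 24) = 1*104 = 104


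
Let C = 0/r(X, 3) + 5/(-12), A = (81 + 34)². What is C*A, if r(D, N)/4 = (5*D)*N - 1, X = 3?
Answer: -66125/12 ≈ -5510.4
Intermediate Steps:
r(D, N) = -4 + 20*D*N (r(D, N) = 4*((5*D)*N - 1) = 4*(5*D*N - 1) = 4*(-1 + 5*D*N) = -4 + 20*D*N)
A = 13225 (A = 115² = 13225)
C = -5/12 (C = 0/(-4 + 20*3*3) + 5/(-12) = 0/(-4 + 180) + 5*(-1/12) = 0/176 - 5/12 = 0*(1/176) - 5/12 = 0 - 5/12 = -5/12 ≈ -0.41667)
C*A = -5/12*13225 = -66125/12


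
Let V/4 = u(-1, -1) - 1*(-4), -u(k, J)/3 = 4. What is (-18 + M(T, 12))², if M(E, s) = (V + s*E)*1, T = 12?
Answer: 8836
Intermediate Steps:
u(k, J) = -12 (u(k, J) = -3*4 = -12)
V = -32 (V = 4*(-12 - 1*(-4)) = 4*(-12 + 4) = 4*(-8) = -32)
M(E, s) = -32 + E*s (M(E, s) = (-32 + s*E)*1 = (-32 + E*s)*1 = -32 + E*s)
(-18 + M(T, 12))² = (-18 + (-32 + 12*12))² = (-18 + (-32 + 144))² = (-18 + 112)² = 94² = 8836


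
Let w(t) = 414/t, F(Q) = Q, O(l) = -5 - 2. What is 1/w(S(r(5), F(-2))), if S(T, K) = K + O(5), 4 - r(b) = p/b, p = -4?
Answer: -1/46 ≈ -0.021739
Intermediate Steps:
O(l) = -7
r(b) = 4 + 4/b (r(b) = 4 - (-4)/b = 4 + 4/b)
S(T, K) = -7 + K (S(T, K) = K - 7 = -7 + K)
1/w(S(r(5), F(-2))) = 1/(414/(-7 - 2)) = 1/(414/(-9)) = 1/(414*(-1/9)) = 1/(-46) = -1/46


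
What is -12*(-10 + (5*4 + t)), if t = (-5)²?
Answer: -420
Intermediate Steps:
t = 25
-12*(-10 + (5*4 + t)) = -12*(-10 + (5*4 + 25)) = -12*(-10 + (20 + 25)) = -12*(-10 + 45) = -12*35 = -420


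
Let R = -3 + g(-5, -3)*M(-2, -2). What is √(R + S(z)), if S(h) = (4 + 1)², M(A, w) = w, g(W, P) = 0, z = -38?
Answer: √22 ≈ 4.6904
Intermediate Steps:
S(h) = 25 (S(h) = 5² = 25)
R = -3 (R = -3 + 0*(-2) = -3 + 0 = -3)
√(R + S(z)) = √(-3 + 25) = √22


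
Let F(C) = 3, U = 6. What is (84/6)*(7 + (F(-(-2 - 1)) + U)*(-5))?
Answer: -532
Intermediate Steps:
(84/6)*(7 + (F(-(-2 - 1)) + U)*(-5)) = (84/6)*(7 + (3 + 6)*(-5)) = (84*(⅙))*(7 + 9*(-5)) = 14*(7 - 45) = 14*(-38) = -532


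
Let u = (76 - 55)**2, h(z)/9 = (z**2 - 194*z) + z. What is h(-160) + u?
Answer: 508761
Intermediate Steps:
h(z) = -1737*z + 9*z**2 (h(z) = 9*((z**2 - 194*z) + z) = 9*(z**2 - 193*z) = -1737*z + 9*z**2)
u = 441 (u = 21**2 = 441)
h(-160) + u = 9*(-160)*(-193 - 160) + 441 = 9*(-160)*(-353) + 441 = 508320 + 441 = 508761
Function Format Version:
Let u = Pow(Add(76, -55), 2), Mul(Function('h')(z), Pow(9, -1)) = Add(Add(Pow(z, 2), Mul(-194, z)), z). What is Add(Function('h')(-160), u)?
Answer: 508761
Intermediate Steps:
Function('h')(z) = Add(Mul(-1737, z), Mul(9, Pow(z, 2))) (Function('h')(z) = Mul(9, Add(Add(Pow(z, 2), Mul(-194, z)), z)) = Mul(9, Add(Pow(z, 2), Mul(-193, z))) = Add(Mul(-1737, z), Mul(9, Pow(z, 2))))
u = 441 (u = Pow(21, 2) = 441)
Add(Function('h')(-160), u) = Add(Mul(9, -160, Add(-193, -160)), 441) = Add(Mul(9, -160, -353), 441) = Add(508320, 441) = 508761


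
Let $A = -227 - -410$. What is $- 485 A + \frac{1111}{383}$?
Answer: $- \frac{33992054}{383} \approx -88752.0$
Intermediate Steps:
$A = 183$ ($A = -227 + 410 = 183$)
$- 485 A + \frac{1111}{383} = \left(-485\right) 183 + \frac{1111}{383} = -88755 + 1111 \cdot \frac{1}{383} = -88755 + \frac{1111}{383} = - \frac{33992054}{383}$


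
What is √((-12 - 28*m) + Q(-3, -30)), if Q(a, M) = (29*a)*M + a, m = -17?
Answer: √3071 ≈ 55.417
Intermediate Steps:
Q(a, M) = a + 29*M*a (Q(a, M) = 29*M*a + a = a + 29*M*a)
√((-12 - 28*m) + Q(-3, -30)) = √((-12 - 28*(-17)) - 3*(1 + 29*(-30))) = √((-12 + 476) - 3*(1 - 870)) = √(464 - 3*(-869)) = √(464 + 2607) = √3071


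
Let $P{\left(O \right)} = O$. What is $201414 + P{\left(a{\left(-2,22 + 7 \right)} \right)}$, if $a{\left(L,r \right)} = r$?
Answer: $201443$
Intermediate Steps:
$201414 + P{\left(a{\left(-2,22 + 7 \right)} \right)} = 201414 + \left(22 + 7\right) = 201414 + 29 = 201443$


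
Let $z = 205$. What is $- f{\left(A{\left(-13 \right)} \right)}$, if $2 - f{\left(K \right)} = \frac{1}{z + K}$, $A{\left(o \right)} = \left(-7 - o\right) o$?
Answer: $- \frac{253}{127} \approx -1.9921$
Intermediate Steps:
$A{\left(o \right)} = o \left(-7 - o\right)$
$f{\left(K \right)} = 2 - \frac{1}{205 + K}$
$- f{\left(A{\left(-13 \right)} \right)} = - \frac{409 + 2 \left(\left(-1\right) \left(-13\right) \left(7 - 13\right)\right)}{205 - - 13 \left(7 - 13\right)} = - \frac{409 + 2 \left(\left(-1\right) \left(-13\right) \left(-6\right)\right)}{205 - \left(-13\right) \left(-6\right)} = - \frac{409 + 2 \left(-78\right)}{205 - 78} = - \frac{409 - 156}{127} = - \frac{253}{127}$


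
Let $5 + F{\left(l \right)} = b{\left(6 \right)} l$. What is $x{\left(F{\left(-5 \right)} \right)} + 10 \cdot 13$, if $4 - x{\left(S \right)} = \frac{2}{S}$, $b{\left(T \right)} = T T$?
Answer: $\frac{24792}{185} \approx 134.01$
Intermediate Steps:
$b{\left(T \right)} = T^{2}$
$F{\left(l \right)} = -5 + 36 l$ ($F{\left(l \right)} = -5 + 6^{2} l = -5 + 36 l$)
$x{\left(S \right)} = 4 - \frac{2}{S}$
$x{\left(F{\left(-5 \right)} \right)} + 10 \cdot 13 = \left(4 - \frac{2}{-5 + 36 \left(-5\right)}\right) + 10 \cdot 13 = \left(4 - \frac{2}{-5 - 180}\right) + 130 = \left(4 - \frac{2}{-185}\right) + 130 = \left(4 - - \frac{2}{185}\right) + 130 = \left(4 + \frac{2}{185}\right) + 130 = \frac{742}{185} + 130 = \frac{24792}{185}$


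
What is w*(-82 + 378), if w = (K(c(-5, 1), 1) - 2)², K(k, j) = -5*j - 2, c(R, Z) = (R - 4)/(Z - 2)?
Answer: 23976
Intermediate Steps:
c(R, Z) = (-4 + R)/(-2 + Z)
K(k, j) = -2 - 5*j
w = 81 (w = ((-2 - 5*1) - 2)² = ((-2 - 5) - 2)² = (-7 - 2)² = (-9)² = 81)
w*(-82 + 378) = 81*(-82 + 378) = 81*296 = 23976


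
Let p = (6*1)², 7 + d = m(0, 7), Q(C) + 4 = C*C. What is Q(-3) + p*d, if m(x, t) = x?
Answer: -247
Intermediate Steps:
Q(C) = -4 + C² (Q(C) = -4 + C*C = -4 + C²)
d = -7 (d = -7 + 0 = -7)
p = 36 (p = 6² = 36)
Q(-3) + p*d = (-4 + (-3)²) + 36*(-7) = (-4 + 9) - 252 = 5 - 252 = -247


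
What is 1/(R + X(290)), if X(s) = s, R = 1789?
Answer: 1/2079 ≈ 0.00048100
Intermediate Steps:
1/(R + X(290)) = 1/(1789 + 290) = 1/2079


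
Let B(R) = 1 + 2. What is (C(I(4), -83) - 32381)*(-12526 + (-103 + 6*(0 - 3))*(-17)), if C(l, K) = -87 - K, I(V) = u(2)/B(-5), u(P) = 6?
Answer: 339038565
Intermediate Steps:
B(R) = 3
I(V) = 2 (I(V) = 6/3 = 6*(⅓) = 2)
(C(I(4), -83) - 32381)*(-12526 + (-103 + 6*(0 - 3))*(-17)) = ((-87 - 1*(-83)) - 32381)*(-12526 + (-103 + 6*(0 - 3))*(-17)) = ((-87 + 83) - 32381)*(-12526 + (-103 + 6*(-3))*(-17)) = (-4 - 32381)*(-12526 + (-103 - 18)*(-17)) = -32385*(-12526 - 121*(-17)) = -32385*(-12526 + 2057) = -32385*(-10469) = 339038565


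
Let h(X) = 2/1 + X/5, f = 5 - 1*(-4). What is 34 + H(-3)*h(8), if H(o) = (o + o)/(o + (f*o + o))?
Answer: 1906/55 ≈ 34.655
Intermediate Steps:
f = 9 (f = 5 + 4 = 9)
H(o) = 2/11 (H(o) = (o + o)/(o + (9*o + o)) = (2*o)/(o + 10*o) = (2*o)/((11*o)) = (2*o)*(1/(11*o)) = 2/11)
h(X) = 2 + X/5 (h(X) = 2*1 + X*(1/5) = 2 + X/5)
34 + H(-3)*h(8) = 34 + 2*(2 + (1/5)*8)/11 = 34 + 2*(2 + 8/5)/11 = 34 + (2/11)*(18/5) = 34 + 36/55 = 1906/55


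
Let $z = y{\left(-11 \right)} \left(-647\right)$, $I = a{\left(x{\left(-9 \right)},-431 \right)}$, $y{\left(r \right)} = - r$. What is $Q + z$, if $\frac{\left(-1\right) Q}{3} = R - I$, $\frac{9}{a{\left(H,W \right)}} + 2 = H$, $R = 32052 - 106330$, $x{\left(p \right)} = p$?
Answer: $\frac{2372860}{11} \approx 2.1571 \cdot 10^{5}$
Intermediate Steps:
$R = -74278$ ($R = 32052 - 106330 = -74278$)
$a{\left(H,W \right)} = \frac{9}{-2 + H}$
$I = - \frac{9}{11}$ ($I = \frac{9}{-2 - 9} = \frac{9}{-11} = 9 \left(- \frac{1}{11}\right) = - \frac{9}{11} \approx -0.81818$)
$Q = \frac{2451147}{11}$ ($Q = - 3 \left(-74278 - - \frac{9}{11}\right) = - 3 \left(-74278 + \frac{9}{11}\right) = \left(-3\right) \left(- \frac{817049}{11}\right) = \frac{2451147}{11} \approx 2.2283 \cdot 10^{5}$)
$z = -7117$ ($z = \left(-1\right) \left(-11\right) \left(-647\right) = 11 \left(-647\right) = -7117$)
$Q + z = \frac{2451147}{11} - 7117 = \frac{2372860}{11}$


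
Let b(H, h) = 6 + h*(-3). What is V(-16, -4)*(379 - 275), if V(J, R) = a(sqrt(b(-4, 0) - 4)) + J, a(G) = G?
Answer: -1664 + 104*sqrt(2) ≈ -1516.9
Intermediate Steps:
b(H, h) = 6 - 3*h
V(J, R) = J + sqrt(2) (V(J, R) = sqrt((6 - 3*0) - 4) + J = sqrt((6 + 0) - 4) + J = sqrt(6 - 4) + J = sqrt(2) + J = J + sqrt(2))
V(-16, -4)*(379 - 275) = (-16 + sqrt(2))*(379 - 275) = (-16 + sqrt(2))*104 = -1664 + 104*sqrt(2)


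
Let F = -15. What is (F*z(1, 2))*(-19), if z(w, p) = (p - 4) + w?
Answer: -285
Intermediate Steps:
z(w, p) = -4 + p + w (z(w, p) = (-4 + p) + w = -4 + p + w)
(F*z(1, 2))*(-19) = -15*(-4 + 2 + 1)*(-19) = -15*(-1)*(-19) = 15*(-19) = -285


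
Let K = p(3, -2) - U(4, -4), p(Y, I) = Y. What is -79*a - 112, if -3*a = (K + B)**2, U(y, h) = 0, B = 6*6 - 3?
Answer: 34016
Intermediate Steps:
B = 33 (B = 36 - 3 = 33)
K = 3 (K = 3 - 1*0 = 3 + 0 = 3)
a = -432 (a = -(3 + 33)**2/3 = -1/3*36**2 = -1/3*1296 = -432)
-79*a - 112 = -79*(-432) - 112 = 34128 - 112 = 34016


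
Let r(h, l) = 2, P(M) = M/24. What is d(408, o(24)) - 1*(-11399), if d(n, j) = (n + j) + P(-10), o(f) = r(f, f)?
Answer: 141703/12 ≈ 11809.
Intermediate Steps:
P(M) = M/24 (P(M) = M*(1/24) = M/24)
o(f) = 2
d(n, j) = -5/12 + j + n (d(n, j) = (n + j) + (1/24)*(-10) = (j + n) - 5/12 = -5/12 + j + n)
d(408, o(24)) - 1*(-11399) = (-5/12 + 2 + 408) - 1*(-11399) = 4915/12 + 11399 = 141703/12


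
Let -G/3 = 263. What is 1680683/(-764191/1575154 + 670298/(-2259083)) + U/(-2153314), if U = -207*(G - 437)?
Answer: -6438999735313706215782437/2995468077785213465 ≈ -2.1496e+6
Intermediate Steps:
G = -789 (G = -3*263 = -789)
U = 253782 (U = -207*(-789 - 437) = -207*(-1226) = 253782)
1680683/(-764191/1575154 + 670298/(-2259083)) + U/(-2153314) = 1680683/(-764191/1575154 + 670298/(-2259083)) + 253782/(-2153314) = 1680683/(-764191*1/1575154 + 670298*(-1/2259083)) + 253782*(-1/2153314) = 1680683/(-764191/1575154 - 670298/2259083) - 126891/1076657 = 1680683/(-2782193472745/3558403623782) - 126891/1076657 = 1680683*(-3558403623782/2782193472745) - 126891/1076657 = -5980548477628803106/2782193472745 - 126891/1076657 = -6438999735313706215782437/2995468077785213465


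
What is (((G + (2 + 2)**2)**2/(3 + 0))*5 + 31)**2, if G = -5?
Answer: 487204/9 ≈ 54134.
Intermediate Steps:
(((G + (2 + 2)**2)**2/(3 + 0))*5 + 31)**2 = (((-5 + (2 + 2)**2)**2/(3 + 0))*5 + 31)**2 = (((-5 + 4**2)**2/3)*5 + 31)**2 = (((-5 + 16)**2*(1/3))*5 + 31)**2 = ((11**2*(1/3))*5 + 31)**2 = ((121*(1/3))*5 + 31)**2 = ((121/3)*5 + 31)**2 = (605/3 + 31)**2 = (698/3)**2 = 487204/9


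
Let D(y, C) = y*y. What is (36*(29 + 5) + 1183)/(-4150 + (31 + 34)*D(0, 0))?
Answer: -29/50 ≈ -0.58000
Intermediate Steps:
D(y, C) = y²
(36*(29 + 5) + 1183)/(-4150 + (31 + 34)*D(0, 0)) = (36*(29 + 5) + 1183)/(-4150 + (31 + 34)*0²) = (36*34 + 1183)/(-4150 + 65*0) = (1224 + 1183)/(-4150 + 0) = 2407/(-4150) = 2407*(-1/4150) = -29/50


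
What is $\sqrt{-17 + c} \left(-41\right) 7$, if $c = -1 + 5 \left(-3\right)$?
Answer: $- 287 i \sqrt{33} \approx - 1648.7 i$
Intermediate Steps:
$c = -16$ ($c = -1 - 15 = -16$)
$\sqrt{-17 + c} \left(-41\right) 7 = \sqrt{-17 - 16} \left(-41\right) 7 = \sqrt{-33} \left(-41\right) 7 = i \sqrt{33} \left(-41\right) 7 = - 41 i \sqrt{33} \cdot 7 = - 287 i \sqrt{33}$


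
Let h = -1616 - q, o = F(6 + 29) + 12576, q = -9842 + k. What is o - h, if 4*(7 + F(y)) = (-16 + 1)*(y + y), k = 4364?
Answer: 16889/2 ≈ 8444.5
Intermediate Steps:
F(y) = -7 - 15*y/2 (F(y) = -7 + ((-16 + 1)*(y + y))/4 = -7 + (-30*y)/4 = -7 - 15*y/2)
q = -5478 (q = -9842 + 4364 = -5478)
o = 24613/2 (o = (-7 - 15*(6 + 29)/2) + 12576 = (-7 - 15/2*35) + 12576 = (-7 - 525/2) + 12576 = -539/2 + 12576 = 24613/2 ≈ 12307.)
h = 3862 (h = -1616 - 1*(-5478) = -1616 + 5478 = 3862)
o - h = 24613/2 - 1*3862 = 24613/2 - 3862 = 16889/2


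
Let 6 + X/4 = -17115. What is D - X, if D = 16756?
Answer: 85240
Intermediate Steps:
X = -68484 (X = -24 + 4*(-17115) = -24 - 68460 = -68484)
D - X = 16756 - 1*(-68484) = 16756 + 68484 = 85240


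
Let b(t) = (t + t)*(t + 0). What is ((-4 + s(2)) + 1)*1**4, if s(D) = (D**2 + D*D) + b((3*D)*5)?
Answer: 1805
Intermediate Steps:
b(t) = 2*t**2 (b(t) = (2*t)*t = 2*t**2)
s(D) = 452*D**2 (s(D) = (D**2 + D*D) + 2*((3*D)*5)**2 = (D**2 + D**2) + 2*(15*D)**2 = 2*D**2 + 2*(225*D**2) = 2*D**2 + 450*D**2 = 452*D**2)
((-4 + s(2)) + 1)*1**4 = ((-4 + 452*2**2) + 1)*1**4 = ((-4 + 452*4) + 1)*1 = ((-4 + 1808) + 1)*1 = (1804 + 1)*1 = 1805*1 = 1805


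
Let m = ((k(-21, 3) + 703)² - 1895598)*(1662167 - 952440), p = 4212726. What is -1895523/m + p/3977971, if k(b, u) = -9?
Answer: 4227591860214891357/3992001337028529154 ≈ 1.0590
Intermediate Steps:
m = -1003527008374 (m = ((-9 + 703)² - 1895598)*(1662167 - 952440) = (694² - 1895598)*709727 = (481636 - 1895598)*709727 = -1413962*709727 = -1003527008374)
-1895523/m + p/3977971 = -1895523/(-1003527008374) + 4212726/3977971 = -1895523*(-1/1003527008374) + 4212726*(1/3977971) = 1895523/1003527008374 + 4212726/3977971 = 4227591860214891357/3992001337028529154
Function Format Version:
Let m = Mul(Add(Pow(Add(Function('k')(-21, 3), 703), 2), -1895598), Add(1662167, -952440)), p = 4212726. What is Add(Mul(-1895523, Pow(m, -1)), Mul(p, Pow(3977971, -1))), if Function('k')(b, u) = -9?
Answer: Rational(4227591860214891357, 3992001337028529154) ≈ 1.0590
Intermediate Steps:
m = -1003527008374 (m = Mul(Add(Pow(Add(-9, 703), 2), -1895598), Add(1662167, -952440)) = Mul(Add(Pow(694, 2), -1895598), 709727) = Mul(Add(481636, -1895598), 709727) = Mul(-1413962, 709727) = -1003527008374)
Add(Mul(-1895523, Pow(m, -1)), Mul(p, Pow(3977971, -1))) = Add(Mul(-1895523, Pow(-1003527008374, -1)), Mul(4212726, Pow(3977971, -1))) = Add(Mul(-1895523, Rational(-1, 1003527008374)), Mul(4212726, Rational(1, 3977971))) = Add(Rational(1895523, 1003527008374), Rational(4212726, 3977971)) = Rational(4227591860214891357, 3992001337028529154)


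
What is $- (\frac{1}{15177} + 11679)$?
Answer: $- \frac{177252184}{15177} \approx -11679.0$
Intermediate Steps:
$- (\frac{1}{15177} + 11679) = \left(-1\right) \frac{177252184}{15177} = - \frac{177252184}{15177}$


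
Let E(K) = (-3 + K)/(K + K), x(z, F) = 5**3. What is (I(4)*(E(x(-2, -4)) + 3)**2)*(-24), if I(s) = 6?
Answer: -27373824/15625 ≈ -1751.9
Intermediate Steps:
x(z, F) = 125
E(K) = (-3 + K)/(2*K) (E(K) = (-3 + K)/((2*K)) = (-3 + K)*(1/(2*K)) = (-3 + K)/(2*K))
(I(4)*(E(x(-2, -4)) + 3)**2)*(-24) = (6*((1/2)*(-3 + 125)/125 + 3)**2)*(-24) = (6*((1/2)*(1/125)*122 + 3)**2)*(-24) = (6*(61/125 + 3)**2)*(-24) = (6*(436/125)**2)*(-24) = (6*(190096/15625))*(-24) = (1140576/15625)*(-24) = -27373824/15625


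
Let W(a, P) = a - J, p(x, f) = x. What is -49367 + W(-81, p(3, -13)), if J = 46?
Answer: -49494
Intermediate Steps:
W(a, P) = -46 + a (W(a, P) = a - 1*46 = a - 46 = -46 + a)
-49367 + W(-81, p(3, -13)) = -49367 + (-46 - 81) = -49367 - 127 = -49494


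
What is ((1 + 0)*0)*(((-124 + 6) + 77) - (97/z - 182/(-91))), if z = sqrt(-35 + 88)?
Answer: 0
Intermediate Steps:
z = sqrt(53) ≈ 7.2801
((1 + 0)*0)*(((-124 + 6) + 77) - (97/z - 182/(-91))) = ((1 + 0)*0)*(((-124 + 6) + 77) - (97/(sqrt(53)) - 182/(-91))) = (1*0)*((-118 + 77) - (97*(sqrt(53)/53) - 182*(-1/91))) = 0*(-41 - (97*sqrt(53)/53 + 2)) = 0*(-41 - (2 + 97*sqrt(53)/53)) = 0*(-41 + (-2 - 97*sqrt(53)/53)) = 0*(-43 - 97*sqrt(53)/53) = 0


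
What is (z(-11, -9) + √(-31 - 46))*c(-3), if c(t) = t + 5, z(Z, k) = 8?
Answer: 16 + 2*I*√77 ≈ 16.0 + 17.55*I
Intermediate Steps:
c(t) = 5 + t
(z(-11, -9) + √(-31 - 46))*c(-3) = (8 + √(-31 - 46))*(5 - 3) = (8 + √(-77))*2 = (8 + I*√77)*2 = 16 + 2*I*√77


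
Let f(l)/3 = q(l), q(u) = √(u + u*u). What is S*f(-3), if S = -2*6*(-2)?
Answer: 72*√6 ≈ 176.36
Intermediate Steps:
q(u) = √(u + u²)
f(l) = 3*√(l*(1 + l))
S = 24 (S = -12*(-2) = 24)
S*f(-3) = 24*(3*√(-3*(1 - 3))) = 24*(3*√(-3*(-2))) = 24*(3*√6) = 72*√6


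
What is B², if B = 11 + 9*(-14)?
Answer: 13225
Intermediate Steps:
B = -115 (B = 11 - 126 = -115)
B² = (-115)² = 13225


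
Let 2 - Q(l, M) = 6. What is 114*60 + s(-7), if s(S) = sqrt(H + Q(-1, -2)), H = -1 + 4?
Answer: 6840 + I ≈ 6840.0 + 1.0*I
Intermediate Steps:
Q(l, M) = -4 (Q(l, M) = 2 - 1*6 = 2 - 6 = -4)
H = 3
s(S) = I (s(S) = sqrt(3 - 4) = sqrt(-1) = I)
114*60 + s(-7) = 114*60 + I = 6840 + I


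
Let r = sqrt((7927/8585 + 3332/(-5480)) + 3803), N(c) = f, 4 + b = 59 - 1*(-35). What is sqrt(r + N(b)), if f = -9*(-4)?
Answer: sqrt(199197656787600 + 7056870*sqrt(2338307101426670))/2352290 ≈ 9.8829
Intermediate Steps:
b = 90 (b = -4 + (59 - 1*(-35)) = -4 + (59 + 35) = -4 + 94 = 90)
f = 36
N(c) = 36
r = 3*sqrt(2338307101426670)/2352290 (r = sqrt((7927*(1/8585) + 3332*(-1/5480)) + 3803) = sqrt((7927/8585 - 833/1370) + 3803) = sqrt(741737/2352290 + 3803) = sqrt(8946500607/2352290) = 3*sqrt(2338307101426670)/2352290 ≈ 61.671)
sqrt(r + N(b)) = sqrt(3*sqrt(2338307101426670)/2352290 + 36) = sqrt(36 + 3*sqrt(2338307101426670)/2352290)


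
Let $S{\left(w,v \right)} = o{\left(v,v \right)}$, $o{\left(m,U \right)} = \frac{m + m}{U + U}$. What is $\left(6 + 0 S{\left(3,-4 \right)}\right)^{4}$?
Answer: $1296$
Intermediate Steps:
$o{\left(m,U \right)} = \frac{m}{U}$ ($o{\left(m,U \right)} = \frac{2 m}{2 U} = 2 m \frac{1}{2 U} = \frac{m}{U}$)
$S{\left(w,v \right)} = 1$ ($S{\left(w,v \right)} = \frac{v}{v} = 1$)
$\left(6 + 0 S{\left(3,-4 \right)}\right)^{4} = \left(6 + 0 \cdot 1\right)^{4} = \left(6 + 0\right)^{4} = 6^{4} = 1296$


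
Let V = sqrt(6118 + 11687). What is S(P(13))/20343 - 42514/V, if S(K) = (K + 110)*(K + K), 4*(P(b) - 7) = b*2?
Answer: 2223/13562 - 42514*sqrt(17805)/17805 ≈ -318.45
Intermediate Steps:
V = sqrt(17805) ≈ 133.44
P(b) = 7 + b/2 (P(b) = 7 + (b*2)/4 = 7 + (2*b)/4 = 7 + b/2)
S(K) = 2*K*(110 + K) (S(K) = (110 + K)*(2*K) = 2*K*(110 + K))
S(P(13))/20343 - 42514/V = (2*(7 + (1/2)*13)*(110 + (7 + (1/2)*13)))/20343 - 42514*sqrt(17805)/17805 = (2*(7 + 13/2)*(110 + (7 + 13/2)))*(1/20343) - 42514*sqrt(17805)/17805 = (2*(27/2)*(110 + 27/2))*(1/20343) - 42514*sqrt(17805)/17805 = (2*(27/2)*(247/2))*(1/20343) - 42514*sqrt(17805)/17805 = (6669/2)*(1/20343) - 42514*sqrt(17805)/17805 = 2223/13562 - 42514*sqrt(17805)/17805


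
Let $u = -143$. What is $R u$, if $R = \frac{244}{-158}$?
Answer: $\frac{17446}{79} \approx 220.84$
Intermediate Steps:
$R = - \frac{122}{79}$ ($R = 244 \left(- \frac{1}{158}\right) = - \frac{122}{79} \approx -1.5443$)
$R u = \left(- \frac{122}{79}\right) \left(-143\right) = \frac{17446}{79}$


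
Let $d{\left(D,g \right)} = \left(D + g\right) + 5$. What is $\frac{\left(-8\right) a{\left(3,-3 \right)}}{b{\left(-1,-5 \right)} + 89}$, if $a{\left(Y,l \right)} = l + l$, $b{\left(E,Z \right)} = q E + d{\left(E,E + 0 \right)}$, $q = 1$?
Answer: $\frac{48}{91} \approx 0.52747$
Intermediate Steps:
$d{\left(D,g \right)} = 5 + D + g$
$b{\left(E,Z \right)} = 5 + 3 E$ ($b{\left(E,Z \right)} = 1 E + \left(5 + E + \left(E + 0\right)\right) = E + \left(5 + E + E\right) = E + \left(5 + 2 E\right) = 5 + 3 E$)
$a{\left(Y,l \right)} = 2 l$
$\frac{\left(-8\right) a{\left(3,-3 \right)}}{b{\left(-1,-5 \right)} + 89} = \frac{\left(-8\right) 2 \left(-3\right)}{\left(5 + 3 \left(-1\right)\right) + 89} = \frac{\left(-8\right) \left(-6\right)}{\left(5 - 3\right) + 89} = \frac{48}{2 + 89} = \frac{48}{91}$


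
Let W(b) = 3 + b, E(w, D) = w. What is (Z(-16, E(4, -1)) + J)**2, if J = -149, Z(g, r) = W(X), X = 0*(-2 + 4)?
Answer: 21316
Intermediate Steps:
X = 0 (X = 0*2 = 0)
Z(g, r) = 3 (Z(g, r) = 3 + 0 = 3)
(Z(-16, E(4, -1)) + J)**2 = (3 - 149)**2 = (-146)**2 = 21316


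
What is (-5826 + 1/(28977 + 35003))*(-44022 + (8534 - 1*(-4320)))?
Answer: 2904448356368/15995 ≈ 1.8158e+8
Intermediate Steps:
(-5826 + 1/(28977 + 35003))*(-44022 + (8534 - 1*(-4320))) = (-5826 + 1/63980)*(-44022 + (8534 + 4320)) = (-5826 + 1/63980)*(-44022 + 12854) = -372747479/63980*(-31168) = 2904448356368/15995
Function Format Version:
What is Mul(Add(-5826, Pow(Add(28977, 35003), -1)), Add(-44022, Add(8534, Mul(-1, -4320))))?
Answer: Rational(2904448356368, 15995) ≈ 1.8158e+8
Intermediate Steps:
Mul(Add(-5826, Pow(Add(28977, 35003), -1)), Add(-44022, Add(8534, Mul(-1, -4320)))) = Mul(Add(-5826, Pow(63980, -1)), Add(-44022, Add(8534, 4320))) = Mul(Add(-5826, Rational(1, 63980)), Add(-44022, 12854)) = Mul(Rational(-372747479, 63980), -31168) = Rational(2904448356368, 15995)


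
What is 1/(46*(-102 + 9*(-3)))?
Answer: -1/5934 ≈ -0.00016852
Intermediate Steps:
1/(46*(-102 + 9*(-3))) = 1/(46*(-102 - 27)) = 1/(46*(-129)) = 1/(-5934) = -1/5934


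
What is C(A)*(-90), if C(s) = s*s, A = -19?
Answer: -32490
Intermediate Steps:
C(s) = s²
C(A)*(-90) = (-19)²*(-90) = 361*(-90) = -32490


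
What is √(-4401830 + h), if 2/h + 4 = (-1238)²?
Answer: I*√161559910460364105/191580 ≈ 2098.1*I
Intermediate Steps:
h = 1/766320 (h = 2/(-4 + (-1238)²) = 2/(-4 + 1532644) = 2/1532640 = 2*(1/1532640) = 1/766320 ≈ 1.3049e-6)
√(-4401830 + h) = √(-4401830 + 1/766320) = √(-3373210365599/766320) = I*√161559910460364105/191580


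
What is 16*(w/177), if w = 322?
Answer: 5152/177 ≈ 29.107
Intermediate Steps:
16*(w/177) = 16*(322/177) = 5152/177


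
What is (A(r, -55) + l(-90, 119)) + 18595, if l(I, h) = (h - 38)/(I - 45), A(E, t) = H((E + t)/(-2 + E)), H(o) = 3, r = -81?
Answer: 92987/5 ≈ 18597.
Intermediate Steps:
A(E, t) = 3
l(I, h) = (-38 + h)/(-45 + I)
(A(r, -55) + l(-90, 119)) + 18595 = (3 + (-38 + 119)/(-45 - 90)) + 18595 = (3 + 81/(-135)) + 18595 = (3 - 1/135*81) + 18595 = (3 - ⅗) + 18595 = 12/5 + 18595 = 92987/5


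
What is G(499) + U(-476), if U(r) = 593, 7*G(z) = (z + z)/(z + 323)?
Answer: 1706560/2877 ≈ 593.17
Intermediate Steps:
G(z) = 2*z/(7*(323 + z)) (G(z) = ((z + z)/(z + 323))/7 = ((2*z)/(323 + z))/7 = (2*z/(323 + z))/7 = 2*z/(7*(323 + z)))
G(499) + U(-476) = (2/7)*499/(323 + 499) + 593 = (2/7)*499/822 + 593 = (2/7)*499*(1/822) + 593 = 499/2877 + 593 = 1706560/2877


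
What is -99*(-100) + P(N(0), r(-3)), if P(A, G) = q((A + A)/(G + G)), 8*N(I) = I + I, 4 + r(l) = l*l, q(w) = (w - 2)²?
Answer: 9904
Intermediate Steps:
q(w) = (-2 + w)²
r(l) = -4 + l² (r(l) = -4 + l*l = -4 + l²)
N(I) = I/4 (N(I) = (I + I)/8 = (2*I)/8 = I/4)
P(A, G) = (-2 + A/G)² (P(A, G) = (-2 + (A + A)/(G + G))² = (-2 + (2*A)/((2*G)))² = (-2 + (2*A)*(1/(2*G)))² = (-2 + A/G)²)
-99*(-100) + P(N(0), r(-3)) = -99*(-100) + ((¼)*0 - 2*(-4 + (-3)²))²/(-4 + (-3)²)² = 9900 + (0 - 2*(-4 + 9))²/(-4 + 9)² = 9900 + (0 - 2*5)²/5² = 9900 + (0 - 10)²/25 = 9900 + (1/25)*(-10)² = 9900 + (1/25)*100 = 9900 + 4 = 9904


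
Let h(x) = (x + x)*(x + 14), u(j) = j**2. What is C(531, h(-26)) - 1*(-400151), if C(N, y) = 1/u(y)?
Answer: 155809195777/389376 ≈ 4.0015e+5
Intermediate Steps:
h(x) = 2*x*(14 + x) (h(x) = (2*x)*(14 + x) = 2*x*(14 + x))
C(N, y) = y**(-2) (C(N, y) = 1/(y**2) = y**(-2))
C(531, h(-26)) - 1*(-400151) = (2*(-26)*(14 - 26))**(-2) - 1*(-400151) = (2*(-26)*(-12))**(-2) + 400151 = 624**(-2) + 400151 = 1/389376 + 400151 = 155809195777/389376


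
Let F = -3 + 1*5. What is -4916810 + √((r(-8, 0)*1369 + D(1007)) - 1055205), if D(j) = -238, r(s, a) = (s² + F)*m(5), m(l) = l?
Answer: -4916810 + I*√603673 ≈ -4.9168e+6 + 776.96*I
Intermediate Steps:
F = 2 (F = -3 + 5 = 2)
r(s, a) = 10 + 5*s² (r(s, a) = (s² + 2)*5 = (2 + s²)*5 = 10 + 5*s²)
-4916810 + √((r(-8, 0)*1369 + D(1007)) - 1055205) = -4916810 + √(((10 + 5*(-8)²)*1369 - 238) - 1055205) = -4916810 + √(((10 + 5*64)*1369 - 238) - 1055205) = -4916810 + √(((10 + 320)*1369 - 238) - 1055205) = -4916810 + √((330*1369 - 238) - 1055205) = -4916810 + √((451770 - 238) - 1055205) = -4916810 + √(451532 - 1055205) = -4916810 + √(-603673) = -4916810 + I*√603673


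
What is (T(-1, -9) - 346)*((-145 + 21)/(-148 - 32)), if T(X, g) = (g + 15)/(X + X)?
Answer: -10819/45 ≈ -240.42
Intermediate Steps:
T(X, g) = (15 + g)/(2*X) (T(X, g) = (15 + g)/((2*X)) = (15 + g)*(1/(2*X)) = (15 + g)/(2*X))
(T(-1, -9) - 346)*((-145 + 21)/(-148 - 32)) = ((½)*(15 - 9)/(-1) - 346)*((-145 + 21)/(-148 - 32)) = ((½)*(-1)*6 - 346)*(-124/(-180)) = (-3 - 346)*(-124*(-1/180)) = -349*31/45 = -10819/45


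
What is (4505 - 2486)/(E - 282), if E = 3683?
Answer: 2019/3401 ≈ 0.59365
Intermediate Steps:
(4505 - 2486)/(E - 282) = (4505 - 2486)/(3683 - 282) = 2019/3401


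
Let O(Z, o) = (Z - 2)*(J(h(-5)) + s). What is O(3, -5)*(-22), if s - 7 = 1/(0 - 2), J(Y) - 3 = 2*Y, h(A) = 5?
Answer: -429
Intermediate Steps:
J(Y) = 3 + 2*Y
s = 13/2 (s = 7 + 1/(0 - 2) = 7 + 1/(-2) = 7 - ½ = 13/2 ≈ 6.5000)
O(Z, o) = -39 + 39*Z/2 (O(Z, o) = (Z - 2)*((3 + 2*5) + 13/2) = (-2 + Z)*((3 + 10) + 13/2) = (-2 + Z)*(13 + 13/2) = (-2 + Z)*(39/2) = -39 + 39*Z/2)
O(3, -5)*(-22) = (-39 + (39/2)*3)*(-22) = (-39 + 117/2)*(-22) = (39/2)*(-22) = -429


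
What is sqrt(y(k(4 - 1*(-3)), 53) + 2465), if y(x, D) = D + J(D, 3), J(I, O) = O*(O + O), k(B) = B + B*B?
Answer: 2*sqrt(634) ≈ 50.359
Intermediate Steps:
k(B) = B + B**2
J(I, O) = 2*O**2 (J(I, O) = O*(2*O) = 2*O**2)
y(x, D) = 18 + D (y(x, D) = D + 2*3**2 = D + 2*9 = D + 18 = 18 + D)
sqrt(y(k(4 - 1*(-3)), 53) + 2465) = sqrt((18 + 53) + 2465) = sqrt(71 + 2465) = sqrt(2536) = 2*sqrt(634)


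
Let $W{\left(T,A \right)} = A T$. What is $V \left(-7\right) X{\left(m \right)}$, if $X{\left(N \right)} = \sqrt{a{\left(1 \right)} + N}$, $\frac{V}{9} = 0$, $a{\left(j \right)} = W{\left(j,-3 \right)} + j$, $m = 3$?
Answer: $0$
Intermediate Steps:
$a{\left(j \right)} = - 2 j$ ($a{\left(j \right)} = - 3 j + j = - 2 j$)
$V = 0$ ($V = 9 \cdot 0 = 0$)
$X{\left(N \right)} = \sqrt{-2 + N}$ ($X{\left(N \right)} = \sqrt{\left(-2\right) 1 + N} = \sqrt{-2 + N}$)
$V \left(-7\right) X{\left(m \right)} = 0 \left(-7\right) \sqrt{-2 + 3} = 0 \sqrt{1} = 0 \cdot 1 = 0$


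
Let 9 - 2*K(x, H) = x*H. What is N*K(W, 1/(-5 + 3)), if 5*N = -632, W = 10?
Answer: -4424/5 ≈ -884.80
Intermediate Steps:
K(x, H) = 9/2 - H*x/2 (K(x, H) = 9/2 - x*H/2 = 9/2 - H*x/2)
N = -632/5 (N = (⅕)*(-632) = -632/5 ≈ -126.40)
N*K(W, 1/(-5 + 3)) = -632*(9/2 - ½*10/(-5 + 3))/5 = -632*(9/2 - ½*10/(-2))/5 = -632*(9/2 - ½*(-½)*10)/5 = -632*(9/2 + 5/2)/5 = -632/5*7 = -4424/5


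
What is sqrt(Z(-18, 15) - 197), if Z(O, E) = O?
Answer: I*sqrt(215) ≈ 14.663*I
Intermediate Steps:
sqrt(Z(-18, 15) - 197) = sqrt(-18 - 197) = sqrt(-215) = I*sqrt(215)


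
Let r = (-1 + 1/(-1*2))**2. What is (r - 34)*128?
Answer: -4064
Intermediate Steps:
r = 9/4 (r = (-1 + 1/(-2))**2 = (-1 - 1/2)**2 = (-3/2)**2 = 9/4 ≈ 2.2500)
(r - 34)*128 = (9/4 - 34)*128 = -127/4*128 = -4064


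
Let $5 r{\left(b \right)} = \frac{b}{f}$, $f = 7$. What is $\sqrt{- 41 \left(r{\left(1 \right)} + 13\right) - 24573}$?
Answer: $\frac{3 i \sqrt{3417365}}{35} \approx 158.45 i$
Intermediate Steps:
$r{\left(b \right)} = \frac{b}{35}$ ($r{\left(b \right)} = \frac{b \frac{1}{7}}{5} = \frac{\frac{1}{7} b}{5} = \frac{b}{35}$)
$\sqrt{- 41 \left(r{\left(1 \right)} + 13\right) - 24573} = \sqrt{- 41 \left(\frac{1}{35} \cdot 1 + 13\right) - 24573} = \sqrt{- 41 \left(\frac{1}{35} + 13\right) - 24573} = \sqrt{\left(-41\right) \frac{456}{35} - 24573} = \sqrt{- \frac{18696}{35} - 24573} = \sqrt{- \frac{878751}{35}} = \frac{3 i \sqrt{3417365}}{35}$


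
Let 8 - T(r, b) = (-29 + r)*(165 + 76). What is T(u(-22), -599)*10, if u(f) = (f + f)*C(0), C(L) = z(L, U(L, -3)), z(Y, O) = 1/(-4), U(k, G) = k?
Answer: 43460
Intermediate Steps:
z(Y, O) = -¼
C(L) = -¼
u(f) = -f/2 (u(f) = (f + f)*(-¼) = (2*f)*(-¼) = -f/2)
T(r, b) = 6997 - 241*r (T(r, b) = 8 - (-29 + r)*(165 + 76) = 8 - (-29 + r)*241 = 8 - (-6989 + 241*r) = 8 + (6989 - 241*r) = 6997 - 241*r)
T(u(-22), -599)*10 = (6997 - (-241)*(-22)/2)*10 = (6997 - 241*11)*10 = (6997 - 2651)*10 = 4346*10 = 43460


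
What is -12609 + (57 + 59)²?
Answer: 847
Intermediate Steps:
-12609 + (57 + 59)² = -12609 + 116² = -12609 + 13456 = 847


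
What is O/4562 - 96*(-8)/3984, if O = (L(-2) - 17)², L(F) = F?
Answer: 102955/378646 ≈ 0.27190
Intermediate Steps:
O = 361 (O = (-2 - 17)² = (-19)² = 361)
O/4562 - 96*(-8)/3984 = 361/4562 - 96*(-8)/3984 = 361*(1/4562) + 768*(1/3984) = 361/4562 + 16/83 = 102955/378646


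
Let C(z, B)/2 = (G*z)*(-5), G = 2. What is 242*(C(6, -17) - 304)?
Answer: -102608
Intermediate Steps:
C(z, B) = -20*z (C(z, B) = 2*((2*z)*(-5)) = 2*(-10*z) = -20*z)
242*(C(6, -17) - 304) = 242*(-20*6 - 304) = 242*(-120 - 304) = 242*(-424) = -102608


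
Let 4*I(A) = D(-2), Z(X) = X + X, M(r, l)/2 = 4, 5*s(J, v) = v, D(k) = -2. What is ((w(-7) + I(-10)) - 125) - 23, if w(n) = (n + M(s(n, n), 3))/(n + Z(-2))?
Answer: -3269/22 ≈ -148.59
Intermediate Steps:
s(J, v) = v/5
M(r, l) = 8 (M(r, l) = 2*4 = 8)
Z(X) = 2*X
I(A) = -½ (I(A) = (¼)*(-2) = -½)
w(n) = (8 + n)/(-4 + n) (w(n) = (n + 8)/(n + 2*(-2)) = (8 + n)/(n - 4) = (8 + n)/(-4 + n))
((w(-7) + I(-10)) - 125) - 23 = (((8 - 7)/(-4 - 7) - ½) - 125) - 23 = ((1/(-11) - ½) - 125) - 23 = ((-1/11*1 - ½) - 125) - 23 = ((-1/11 - ½) - 125) - 23 = (-13/22 - 125) - 23 = -2763/22 - 23 = -3269/22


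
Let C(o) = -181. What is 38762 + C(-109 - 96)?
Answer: 38581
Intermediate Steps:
38762 + C(-109 - 96) = 38762 - 181 = 38581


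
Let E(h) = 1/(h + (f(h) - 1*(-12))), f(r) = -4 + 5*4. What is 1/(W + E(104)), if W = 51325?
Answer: 132/6774901 ≈ 1.9484e-5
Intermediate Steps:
f(r) = 16 (f(r) = -4 + 20 = 16)
E(h) = 1/(28 + h) (E(h) = 1/(h + (16 - 1*(-12))) = 1/(h + (16 + 12)) = 1/(h + 28) = 1/(28 + h))
1/(W + E(104)) = 1/(51325 + 1/(28 + 104)) = 1/(51325 + 1/132) = 1/(6774901/132) = 132/6774901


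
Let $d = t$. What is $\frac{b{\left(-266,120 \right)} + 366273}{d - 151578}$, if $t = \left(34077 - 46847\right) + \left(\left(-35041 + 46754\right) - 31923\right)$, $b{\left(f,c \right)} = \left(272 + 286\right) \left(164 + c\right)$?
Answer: $- \frac{524745}{184558} \approx -2.8433$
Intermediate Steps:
$b{\left(f,c \right)} = 91512 + 558 c$ ($b{\left(f,c \right)} = 558 \left(164 + c\right) = 91512 + 558 c$)
$t = -32980$ ($t = -12770 + \left(11713 - 31923\right) = -12770 - 20210 = -32980$)
$d = -32980$
$\frac{b{\left(-266,120 \right)} + 366273}{d - 151578} = \frac{\left(91512 + 558 \cdot 120\right) + 366273}{-32980 - 151578} = \frac{\left(91512 + 66960\right) + 366273}{-184558} = \left(158472 + 366273\right) \left(- \frac{1}{184558}\right) = 524745 \left(- \frac{1}{184558}\right) = - \frac{524745}{184558}$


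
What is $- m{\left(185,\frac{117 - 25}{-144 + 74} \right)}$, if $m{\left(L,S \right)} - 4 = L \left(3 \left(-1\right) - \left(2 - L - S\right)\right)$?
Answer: $- \frac{231426}{7} \approx -33061.0$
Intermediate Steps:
$m{\left(L,S \right)} = 4 + L \left(-5 + L + S\right)$ ($m{\left(L,S \right)} = 4 + L \left(3 \left(-1\right) - \left(2 - L - S\right)\right) = 4 + L \left(-3 - \left(2 - L - S\right)\right) = 4 + L \left(-3 + \left(-2 + L + S\right)\right) = 4 + L \left(-5 + L + S\right)$)
$- m{\left(185,\frac{117 - 25}{-144 + 74} \right)} = - (4 + 185^{2} - 925 + 185 \frac{117 - 25}{-144 + 74}) = - (4 + 34225 - 925 + 185 \frac{92}{-70}) = - (4 + 34225 - 925 + 185 \cdot 92 \left(- \frac{1}{70}\right)) = - (4 + 34225 - 925 + 185 \left(- \frac{46}{35}\right)) = - (4 + 34225 - 925 - \frac{1702}{7}) = \left(-1\right) \frac{231426}{7} = - \frac{231426}{7}$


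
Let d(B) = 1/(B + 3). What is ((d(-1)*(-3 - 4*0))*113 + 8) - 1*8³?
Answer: -1347/2 ≈ -673.50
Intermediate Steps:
d(B) = 1/(3 + B)
((d(-1)*(-3 - 4*0))*113 + 8) - 1*8³ = (((-3 - 4*0)/(3 - 1))*113 + 8) - 1*8³ = (((-3 + 0)/2)*113 + 8) - 1*512 = (((½)*(-3))*113 + 8) - 512 = (-3/2*113 + 8) - 512 = (-339/2 + 8) - 512 = -323/2 - 512 = -1347/2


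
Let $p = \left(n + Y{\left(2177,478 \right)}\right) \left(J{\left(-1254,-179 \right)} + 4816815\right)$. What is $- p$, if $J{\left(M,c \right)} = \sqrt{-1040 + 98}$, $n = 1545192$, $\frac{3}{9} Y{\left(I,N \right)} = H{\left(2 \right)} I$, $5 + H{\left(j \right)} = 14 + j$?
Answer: $-7788948809895 - 1617033 i \sqrt{942} \approx -7.7889 \cdot 10^{12} - 4.963 \cdot 10^{7} i$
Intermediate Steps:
$H{\left(j \right)} = 9 + j$ ($H{\left(j \right)} = -5 + \left(14 + j\right) = 9 + j$)
$Y{\left(I,N \right)} = 33 I$ ($Y{\left(I,N \right)} = 3 \left(9 + 2\right) I = 3 \cdot 11 I = 33 I$)
$J{\left(M,c \right)} = i \sqrt{942}$ ($J{\left(M,c \right)} = \sqrt{-942} = i \sqrt{942}$)
$p = 7788948809895 + 1617033 i \sqrt{942}$ ($p = \left(1545192 + 33 \cdot 2177\right) \left(i \sqrt{942} + 4816815\right) = \left(1545192 + 71841\right) \left(4816815 + i \sqrt{942}\right) = 1617033 \left(4816815 + i \sqrt{942}\right) = 7788948809895 + 1617033 i \sqrt{942} \approx 7.7889 \cdot 10^{12} + 4.963 \cdot 10^{7} i$)
$- p = - (7788948809895 + 1617033 i \sqrt{942}) = -7788948809895 - 1617033 i \sqrt{942}$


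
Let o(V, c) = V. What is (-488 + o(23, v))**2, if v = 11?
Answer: 216225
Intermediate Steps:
(-488 + o(23, v))**2 = (-488 + 23)**2 = (-465)**2 = 216225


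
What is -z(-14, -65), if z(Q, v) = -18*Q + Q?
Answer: -238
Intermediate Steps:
z(Q, v) = -17*Q
-z(-14, -65) = -(-17)*(-14) = -1*238 = -238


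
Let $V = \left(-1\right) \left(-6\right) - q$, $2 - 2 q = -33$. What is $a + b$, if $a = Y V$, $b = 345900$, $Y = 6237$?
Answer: $\frac{548349}{2} \approx 2.7417 \cdot 10^{5}$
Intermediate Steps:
$q = \frac{35}{2}$ ($q = 1 - - \frac{33}{2} = 1 + \frac{33}{2} = \frac{35}{2} \approx 17.5$)
$V = - \frac{23}{2}$ ($V = \left(-1\right) \left(-6\right) - \frac{35}{2} = 6 - \frac{35}{2} = - \frac{23}{2} \approx -11.5$)
$a = - \frac{143451}{2}$ ($a = 6237 \left(- \frac{23}{2}\right) = - \frac{143451}{2} \approx -71726.0$)
$a + b = - \frac{143451}{2} + 345900 = \frac{548349}{2}$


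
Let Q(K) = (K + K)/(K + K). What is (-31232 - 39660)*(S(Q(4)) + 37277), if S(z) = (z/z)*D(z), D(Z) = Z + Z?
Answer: -2642782868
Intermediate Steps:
Q(K) = 1 (Q(K) = (2*K)/((2*K)) = (2*K)*(1/(2*K)) = 1)
D(Z) = 2*Z
S(z) = 2*z (S(z) = (z/z)*(2*z) = 1*(2*z) = 2*z)
(-31232 - 39660)*(S(Q(4)) + 37277) = (-31232 - 39660)*(2*1 + 37277) = -70892*(2 + 37277) = -70892*37279 = -2642782868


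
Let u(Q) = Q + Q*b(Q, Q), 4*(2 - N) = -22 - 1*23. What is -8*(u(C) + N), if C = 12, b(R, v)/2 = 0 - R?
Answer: 2102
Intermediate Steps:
N = 53/4 (N = 2 - (-22 - 1*23)/4 = 2 - (-22 - 23)/4 = 2 - 1/4*(-45) = 2 + 45/4 = 53/4 ≈ 13.250)
b(R, v) = -2*R (b(R, v) = 2*(0 - R) = 2*(-R) = -2*R)
u(Q) = Q - 2*Q**2 (u(Q) = Q + Q*(-2*Q) = Q - 2*Q**2)
-8*(u(C) + N) = -8*(12*(1 - 2*12) + 53/4) = -8*(12*(1 - 24) + 53/4) = -8*(12*(-23) + 53/4) = -8*(-276 + 53/4) = -8*(-1051/4) = 2102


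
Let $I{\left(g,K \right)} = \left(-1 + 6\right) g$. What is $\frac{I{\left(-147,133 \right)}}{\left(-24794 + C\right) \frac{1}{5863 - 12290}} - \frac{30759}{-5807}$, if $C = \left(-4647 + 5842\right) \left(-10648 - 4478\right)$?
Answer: $\frac{529317728361}{105108813748} \approx 5.0359$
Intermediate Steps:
$C = -18075570$ ($C = 1195 \left(-15126\right) = -18075570$)
$I{\left(g,K \right)} = 5 g$
$\frac{I{\left(-147,133 \right)}}{\left(-24794 + C\right) \frac{1}{5863 - 12290}} - \frac{30759}{-5807} = \frac{5 \left(-147\right)}{\left(-24794 - 18075570\right) \frac{1}{5863 - 12290}} - \frac{30759}{-5807} = - \frac{735}{\left(-18100364\right) \frac{1}{-6427}} - - \frac{30759}{5807} = - \frac{735}{\left(-18100364\right) \left(- \frac{1}{6427}\right)} + \frac{30759}{5807} = - \frac{735}{\frac{18100364}{6427}} + \frac{30759}{5807} = \left(-735\right) \frac{6427}{18100364} + \frac{30759}{5807} = - \frac{4723845}{18100364} + \frac{30759}{5807} = \frac{529317728361}{105108813748}$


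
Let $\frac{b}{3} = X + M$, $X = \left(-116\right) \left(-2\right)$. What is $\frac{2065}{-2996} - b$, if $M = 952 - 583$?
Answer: $- \frac{771979}{428} \approx -1803.7$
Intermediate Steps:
$X = 232$
$M = 369$
$b = 1803$ ($b = 3 \left(232 + 369\right) = 3 \cdot 601 = 1803$)
$\frac{2065}{-2996} - b = \frac{2065}{-2996} - 1803 = 2065 \left(- \frac{1}{2996}\right) - 1803 = - \frac{295}{428} - 1803 = - \frac{771979}{428}$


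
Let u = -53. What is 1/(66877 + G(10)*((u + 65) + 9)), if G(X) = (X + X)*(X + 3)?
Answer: 1/72337 ≈ 1.3824e-5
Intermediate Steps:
G(X) = 2*X*(3 + X) (G(X) = (2*X)*(3 + X) = 2*X*(3 + X))
1/(66877 + G(10)*((u + 65) + 9)) = 1/(66877 + (2*10*(3 + 10))*((-53 + 65) + 9)) = 1/(66877 + (2*10*13)*(12 + 9)) = 1/(66877 + 260*21) = 1/(66877 + 5460) = 1/72337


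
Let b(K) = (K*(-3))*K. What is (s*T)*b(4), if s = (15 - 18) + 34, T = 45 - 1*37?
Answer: -11904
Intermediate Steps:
b(K) = -3*K² (b(K) = (-3*K)*K = -3*K²)
T = 8 (T = 45 - 37 = 8)
s = 31 (s = -3 + 34 = 31)
(s*T)*b(4) = (31*8)*(-3*4²) = 248*(-3*16) = 248*(-48) = -11904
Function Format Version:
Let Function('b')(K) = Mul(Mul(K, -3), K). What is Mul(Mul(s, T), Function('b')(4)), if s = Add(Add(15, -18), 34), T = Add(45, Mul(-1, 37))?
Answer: -11904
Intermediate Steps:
Function('b')(K) = Mul(-3, Pow(K, 2)) (Function('b')(K) = Mul(Mul(-3, K), K) = Mul(-3, Pow(K, 2)))
T = 8 (T = Add(45, -37) = 8)
s = 31 (s = Add(-3, 34) = 31)
Mul(Mul(s, T), Function('b')(4)) = Mul(Mul(31, 8), Mul(-3, Pow(4, 2))) = Mul(248, Mul(-3, 16)) = Mul(248, -48) = -11904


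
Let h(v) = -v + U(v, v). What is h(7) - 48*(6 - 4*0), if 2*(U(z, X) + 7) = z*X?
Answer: -555/2 ≈ -277.50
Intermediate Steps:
U(z, X) = -7 + X*z/2 (U(z, X) = -7 + (z*X)/2 = -7 + (X*z)/2 = -7 + X*z/2)
h(v) = -7 + v**2/2 - v (h(v) = -v + (-7 + v*v/2) = -v + (-7 + v**2/2) = -7 + v**2/2 - v)
h(7) - 48*(6 - 4*0) = (-7 + (1/2)*7**2 - 1*7) - 48*(6 - 4*0) = (-7 + (1/2)*49 - 7) - 48*(6 + 0) = (-7 + 49/2 - 7) - 48*6 = 21/2 - 288 = -555/2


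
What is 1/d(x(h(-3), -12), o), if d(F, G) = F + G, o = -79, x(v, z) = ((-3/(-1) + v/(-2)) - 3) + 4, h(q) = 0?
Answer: -1/75 ≈ -0.013333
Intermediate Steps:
x(v, z) = 4 - v/2 (x(v, z) = ((-3*(-1) + v*(-½)) - 3) + 4 = ((3 - v/2) - 3) + 4 = -v/2 + 4 = 4 - v/2)
1/d(x(h(-3), -12), o) = 1/((4 - ½*0) - 79) = 1/((4 + 0) - 79) = 1/(4 - 79) = 1/(-75) = -1/75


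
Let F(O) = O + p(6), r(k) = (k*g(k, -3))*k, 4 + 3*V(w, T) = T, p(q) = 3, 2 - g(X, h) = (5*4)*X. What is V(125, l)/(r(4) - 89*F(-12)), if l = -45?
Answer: 49/1341 ≈ 0.036540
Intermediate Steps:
g(X, h) = 2 - 20*X (g(X, h) = 2 - 5*4*X = 2 - 20*X)
V(w, T) = -4/3 + T/3
r(k) = k**2*(2 - 20*k) (r(k) = (k*(2 - 20*k))*k = k**2*(2 - 20*k))
F(O) = 3 + O (F(O) = O + 3 = 3 + O)
V(125, l)/(r(4) - 89*F(-12)) = (-4/3 + (1/3)*(-45))/(4**2*(2 - 20*4) - 89*(3 - 12)) = (-4/3 - 15)/(16*(2 - 80) - 89*(-9)) = -49/(3*(16*(-78) + 801)) = -49/(3*(-1248 + 801)) = -49/3/(-447) = -49/3*(-1/447) = 49/1341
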